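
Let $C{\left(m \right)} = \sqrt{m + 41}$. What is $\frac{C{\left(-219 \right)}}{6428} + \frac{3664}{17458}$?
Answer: $\frac{1832}{8729} + \frac{i \sqrt{178}}{6428} \approx 0.20988 + 0.0020756 i$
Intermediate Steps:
$C{\left(m \right)} = \sqrt{41 + m}$
$\frac{C{\left(-219 \right)}}{6428} + \frac{3664}{17458} = \frac{\sqrt{41 - 219}}{6428} + \frac{3664}{17458} = \sqrt{-178} \cdot \frac{1}{6428} + 3664 \cdot \frac{1}{17458} = i \sqrt{178} \cdot \frac{1}{6428} + \frac{1832}{8729} = \frac{i \sqrt{178}}{6428} + \frac{1832}{8729} = \frac{1832}{8729} + \frac{i \sqrt{178}}{6428}$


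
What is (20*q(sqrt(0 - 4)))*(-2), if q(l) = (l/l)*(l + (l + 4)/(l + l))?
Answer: -20 - 40*I ≈ -20.0 - 40.0*I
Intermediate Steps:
q(l) = l + (4 + l)/(2*l) (q(l) = 1*(l + (4 + l)/((2*l))) = 1*(l + (4 + l)*(1/(2*l))) = 1*(l + (4 + l)/(2*l)) = l + (4 + l)/(2*l))
(20*q(sqrt(0 - 4)))*(-2) = (20*(1/2 + sqrt(0 - 4) + 2/(sqrt(0 - 4))))*(-2) = (20*(1/2 + sqrt(-4) + 2/(sqrt(-4))))*(-2) = (20*(1/2 + 2*I + 2/((2*I))))*(-2) = (20*(1/2 + 2*I + 2*(-I/2)))*(-2) = (20*(1/2 + 2*I - I))*(-2) = (20*(1/2 + I))*(-2) = (10 + 20*I)*(-2) = -20 - 40*I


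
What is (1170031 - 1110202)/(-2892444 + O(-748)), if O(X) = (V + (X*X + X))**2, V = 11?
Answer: 59829/312217667845 ≈ 1.9163e-7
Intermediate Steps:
O(X) = (11 + X + X**2)**2 (O(X) = (11 + (X*X + X))**2 = (11 + (X**2 + X))**2 = (11 + (X + X**2))**2 = (11 + X + X**2)**2)
(1170031 - 1110202)/(-2892444 + O(-748)) = (1170031 - 1110202)/(-2892444 + (11 - 748 + (-748)**2)**2) = 59829/(-2892444 + (11 - 748 + 559504)**2) = 59829/(-2892444 + 558767**2) = 59829/(-2892444 + 312220560289) = 59829/312217667845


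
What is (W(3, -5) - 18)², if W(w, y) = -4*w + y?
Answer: 1225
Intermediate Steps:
W(w, y) = y - 4*w
(W(3, -5) - 18)² = ((-5 - 4*3) - 18)² = ((-5 - 12) - 18)² = (-17 - 18)² = (-35)² = 1225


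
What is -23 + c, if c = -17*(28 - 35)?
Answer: 96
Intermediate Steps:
c = 119 (c = -17*(-7) = 119)
-23 + c = -23 + 119 = 96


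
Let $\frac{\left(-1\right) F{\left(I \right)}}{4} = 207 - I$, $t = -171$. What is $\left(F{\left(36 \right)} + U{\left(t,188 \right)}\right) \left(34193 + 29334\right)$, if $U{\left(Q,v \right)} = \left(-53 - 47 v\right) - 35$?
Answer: $-610367416$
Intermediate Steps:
$F{\left(I \right)} = -828 + 4 I$ ($F{\left(I \right)} = - 4 \left(207 - I\right) = -828 + 4 I$)
$U{\left(Q,v \right)} = -88 - 47 v$
$\left(F{\left(36 \right)} + U{\left(t,188 \right)}\right) \left(34193 + 29334\right) = \left(\left(-828 + 4 \cdot 36\right) - 8924\right) \left(34193 + 29334\right) = \left(\left(-828 + 144\right) - 8924\right) 63527 = \left(-684 - 8924\right) 63527 = \left(-9608\right) 63527 = -610367416$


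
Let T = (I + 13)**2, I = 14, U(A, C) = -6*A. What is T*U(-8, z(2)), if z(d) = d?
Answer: 34992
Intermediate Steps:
T = 729 (T = (14 + 13)**2 = 27**2 = 729)
T*U(-8, z(2)) = 729*(-6*(-8)) = 729*48 = 34992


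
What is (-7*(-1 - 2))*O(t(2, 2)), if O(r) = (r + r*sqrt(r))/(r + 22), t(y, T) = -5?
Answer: -105/17 - 105*I*sqrt(5)/17 ≈ -6.1765 - 13.811*I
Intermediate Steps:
O(r) = (r + r**(3/2))/(22 + r)
(-7*(-1 - 2))*O(t(2, 2)) = (-7*(-1 - 2))*((-5 + (-5)**(3/2))/(22 - 5)) = (-7*(-3))*((-5 - 5*I*sqrt(5))/17) = 21*((-5 - 5*I*sqrt(5))/17) = 21*(-5/17 - 5*I*sqrt(5)/17) = -105/17 - 105*I*sqrt(5)/17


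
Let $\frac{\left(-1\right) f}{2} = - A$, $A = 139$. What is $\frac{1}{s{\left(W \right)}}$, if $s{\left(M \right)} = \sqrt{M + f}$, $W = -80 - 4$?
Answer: $\frac{\sqrt{194}}{194} \approx 0.071796$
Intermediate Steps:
$f = 278$ ($f = - 2 \left(\left(-1\right) 139\right) = \left(-2\right) \left(-139\right) = 278$)
$W = -84$ ($W = -80 - 4 = -84$)
$s{\left(M \right)} = \sqrt{278 + M}$ ($s{\left(M \right)} = \sqrt{M + 278} = \sqrt{278 + M}$)
$\frac{1}{s{\left(W \right)}} = \frac{1}{\sqrt{278 - 84}} = \frac{1}{\sqrt{194}} = \frac{\sqrt{194}}{194}$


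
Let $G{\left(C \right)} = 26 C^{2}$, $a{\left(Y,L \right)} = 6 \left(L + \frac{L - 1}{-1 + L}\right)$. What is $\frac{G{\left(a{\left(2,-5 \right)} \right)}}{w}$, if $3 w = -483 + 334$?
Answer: $- \frac{44928}{149} \approx -301.53$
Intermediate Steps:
$w = - \frac{149}{3}$ ($w = \frac{-483 + 334}{3} = \frac{1}{3} \left(-149\right) = - \frac{149}{3} \approx -49.667$)
$a{\left(Y,L \right)} = 6 + 6 L$ ($a{\left(Y,L \right)} = 6 \left(L + \frac{-1 + L}{-1 + L}\right) = 6 \left(L + 1\right) = 6 \left(1 + L\right) = 6 + 6 L$)
$\frac{G{\left(a{\left(2,-5 \right)} \right)}}{w} = \frac{26 \left(6 + 6 \left(-5\right)\right)^{2}}{- \frac{149}{3}} = 26 \left(6 - 30\right)^{2} \left(- \frac{3}{149}\right) = 26 \left(-24\right)^{2} \left(- \frac{3}{149}\right) = 26 \cdot 576 \left(- \frac{3}{149}\right) = 14976 \left(- \frac{3}{149}\right) = - \frac{44928}{149}$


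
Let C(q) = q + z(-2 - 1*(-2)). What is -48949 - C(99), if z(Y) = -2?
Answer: -49046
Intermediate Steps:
C(q) = -2 + q (C(q) = q - 2 = -2 + q)
-48949 - C(99) = -48949 - (-2 + 99) = -48949 - 1*97 = -48949 - 97 = -49046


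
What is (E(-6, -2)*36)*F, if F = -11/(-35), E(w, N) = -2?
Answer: -792/35 ≈ -22.629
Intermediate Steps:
F = 11/35 (F = -11*(-1/35) = 11/35 ≈ 0.31429)
(E(-6, -2)*36)*F = -2*36*(11/35) = -72*11/35 = -792/35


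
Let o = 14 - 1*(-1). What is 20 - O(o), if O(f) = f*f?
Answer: -205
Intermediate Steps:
o = 15 (o = 14 + 1 = 15)
O(f) = f²
20 - O(o) = 20 - 1*15² = 20 - 1*225 = 20 - 225 = -205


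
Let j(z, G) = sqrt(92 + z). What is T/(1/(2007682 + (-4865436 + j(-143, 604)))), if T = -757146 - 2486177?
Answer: 9268619276542 - 3243323*I*sqrt(51) ≈ 9.2686e+12 - 2.3162e+7*I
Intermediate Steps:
T = -3243323
T/(1/(2007682 + (-4865436 + j(-143, 604)))) = -(-9268619276542 + 3243323*sqrt(92 - 143)) = -(-9268619276542 + 3243323*I*sqrt(51)) = -3243323*(-2857754 + I*sqrt(51)) = 9268619276542 - 3243323*I*sqrt(51)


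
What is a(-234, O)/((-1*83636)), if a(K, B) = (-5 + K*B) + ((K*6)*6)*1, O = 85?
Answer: 28319/83636 ≈ 0.33860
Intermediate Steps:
a(K, B) = -5 + 36*K + B*K (a(K, B) = (-5 + B*K) + ((6*K)*6)*1 = (-5 + B*K) + (36*K)*1 = (-5 + B*K) + 36*K = -5 + 36*K + B*K)
a(-234, O)/((-1*83636)) = (-5 + 36*(-234) + 85*(-234))/((-1*83636)) = (-5 - 8424 - 19890)/(-83636) = -28319*(-1/83636) = 28319/83636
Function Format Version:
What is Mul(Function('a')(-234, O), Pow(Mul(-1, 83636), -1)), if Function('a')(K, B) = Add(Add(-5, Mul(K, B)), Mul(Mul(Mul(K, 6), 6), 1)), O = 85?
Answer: Rational(28319, 83636) ≈ 0.33860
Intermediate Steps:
Function('a')(K, B) = Add(-5, Mul(36, K), Mul(B, K)) (Function('a')(K, B) = Add(Add(-5, Mul(B, K)), Mul(Mul(Mul(6, K), 6), 1)) = Add(Add(-5, Mul(B, K)), Mul(Mul(36, K), 1)) = Add(Add(-5, Mul(B, K)), Mul(36, K)) = Add(-5, Mul(36, K), Mul(B, K)))
Mul(Function('a')(-234, O), Pow(Mul(-1, 83636), -1)) = Mul(Add(-5, Mul(36, -234), Mul(85, -234)), Pow(Mul(-1, 83636), -1)) = Mul(Add(-5, -8424, -19890), Pow(-83636, -1)) = Mul(-28319, Rational(-1, 83636)) = Rational(28319, 83636)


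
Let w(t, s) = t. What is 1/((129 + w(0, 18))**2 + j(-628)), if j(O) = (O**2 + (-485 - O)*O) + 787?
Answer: 1/322008 ≈ 3.1055e-6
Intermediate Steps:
j(O) = 787 + O**2 + O*(-485 - O) (j(O) = (O**2 + O*(-485 - O)) + 787 = 787 + O**2 + O*(-485 - O))
1/((129 + w(0, 18))**2 + j(-628)) = 1/((129 + 0)**2 + (787 - 485*(-628))) = 1/(129**2 + (787 + 304580)) = 1/(16641 + 305367) = 1/322008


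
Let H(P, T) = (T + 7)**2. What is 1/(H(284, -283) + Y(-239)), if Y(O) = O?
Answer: 1/75937 ≈ 1.3169e-5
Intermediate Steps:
H(P, T) = (7 + T)**2
1/(H(284, -283) + Y(-239)) = 1/((7 - 283)**2 - 239) = 1/((-276)**2 - 239) = 1/(76176 - 239) = 1/75937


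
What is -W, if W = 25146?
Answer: -25146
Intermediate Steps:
-W = -1*25146 = -25146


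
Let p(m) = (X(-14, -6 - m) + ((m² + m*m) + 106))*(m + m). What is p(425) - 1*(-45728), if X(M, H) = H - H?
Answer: 307198328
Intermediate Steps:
X(M, H) = 0
p(m) = 2*m*(106 + 2*m²) (p(m) = (0 + ((m² + m*m) + 106))*(m + m) = (0 + ((m² + m²) + 106))*(2*m) = (0 + (2*m² + 106))*(2*m) = (0 + (106 + 2*m²))*(2*m) = (106 + 2*m²)*(2*m) = 2*m*(106 + 2*m²))
p(425) - 1*(-45728) = 4*425*(53 + 425²) - 1*(-45728) = 4*425*(53 + 180625) + 45728 = 4*425*180678 + 45728 = 307152600 + 45728 = 307198328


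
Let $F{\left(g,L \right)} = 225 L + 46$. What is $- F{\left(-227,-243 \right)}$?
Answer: $54629$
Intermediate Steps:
$F{\left(g,L \right)} = 46 + 225 L$
$- F{\left(-227,-243 \right)} = - (46 + 225 \left(-243\right)) = - (46 - 54675) = \left(-1\right) \left(-54629\right) = 54629$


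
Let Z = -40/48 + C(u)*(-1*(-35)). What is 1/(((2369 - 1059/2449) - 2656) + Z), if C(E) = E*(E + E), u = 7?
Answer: 14694/46164643 ≈ 0.00031830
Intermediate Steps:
C(E) = 2*E² (C(E) = E*(2*E) = 2*E²)
Z = 20575/6 (Z = -40/48 + (2*7²)*(-1*(-35)) = -40*1/48 + (2*49)*35 = -⅚ + 98*35 = -⅚ + 3430 = 20575/6 ≈ 3429.2)
1/(((2369 - 1059/2449) - 2656) + Z) = 1/(((2369 - 1059/2449) - 2656) + 20575/6) = 1/((5800622/2449 - 2656) + 20575/6) = 1/(-703922/2449 + 20575/6) = 1/(46164643/14694) = 14694/46164643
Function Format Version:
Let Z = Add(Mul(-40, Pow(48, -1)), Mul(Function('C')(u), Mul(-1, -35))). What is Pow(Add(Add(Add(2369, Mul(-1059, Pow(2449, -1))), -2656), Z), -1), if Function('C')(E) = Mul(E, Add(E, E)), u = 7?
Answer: Rational(14694, 46164643) ≈ 0.00031830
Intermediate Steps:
Function('C')(E) = Mul(2, Pow(E, 2)) (Function('C')(E) = Mul(E, Mul(2, E)) = Mul(2, Pow(E, 2)))
Z = Rational(20575, 6) (Z = Add(Mul(-40, Pow(48, -1)), Mul(Mul(2, Pow(7, 2)), Mul(-1, -35))) = Add(Mul(-40, Rational(1, 48)), Mul(Mul(2, 49), 35)) = Add(Rational(-5, 6), Mul(98, 35)) = Add(Rational(-5, 6), 3430) = Rational(20575, 6) ≈ 3429.2)
Pow(Add(Add(Add(2369, Mul(-1059, Pow(2449, -1))), -2656), Z), -1) = Pow(Add(Add(Add(2369, Mul(-1059, Pow(2449, -1))), -2656), Rational(20575, 6)), -1) = Pow(Add(Add(Add(2369, Mul(-1059, Rational(1, 2449))), -2656), Rational(20575, 6)), -1) = Pow(Add(Add(Add(2369, Rational(-1059, 2449)), -2656), Rational(20575, 6)), -1) = Pow(Add(Add(Rational(5800622, 2449), -2656), Rational(20575, 6)), -1) = Pow(Add(Rational(-703922, 2449), Rational(20575, 6)), -1) = Pow(Rational(46164643, 14694), -1) = Rational(14694, 46164643)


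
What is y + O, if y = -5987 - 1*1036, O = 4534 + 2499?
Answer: 10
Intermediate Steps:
O = 7033
y = -7023 (y = -5987 - 1036 = -7023)
y + O = -7023 + 7033 = 10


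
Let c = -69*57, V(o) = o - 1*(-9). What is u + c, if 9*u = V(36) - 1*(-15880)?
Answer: -19472/9 ≈ -2163.6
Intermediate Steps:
V(o) = 9 + o (V(o) = o + 9 = 9 + o)
c = -3933
u = 15925/9 (u = ((9 + 36) - 1*(-15880))/9 = (45 + 15880)/9 = (1/9)*15925 = 15925/9 ≈ 1769.4)
u + c = 15925/9 - 3933 = -19472/9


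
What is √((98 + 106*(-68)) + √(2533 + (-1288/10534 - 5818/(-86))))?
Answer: √(-689409837990 + 39388*√15759759161)/9847 ≈ 84.018*I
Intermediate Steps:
√((98 + 106*(-68)) + √(2533 + (-1288/10534 - 5818/(-86)))) = √((98 - 7208) + √(2533 + (-1288*1/10534 - 5818*(-1/86)))) = √(-7110 + √(2533 + (-28/229 + 2909/43))) = √(-7110 + √(2533 + 664957/9847)) = √(-7110 + √(25607408/9847)) = √(-7110 + 4*√15759759161/9847)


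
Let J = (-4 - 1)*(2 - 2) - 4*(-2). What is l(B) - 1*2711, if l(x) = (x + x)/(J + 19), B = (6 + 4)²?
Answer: -72997/27 ≈ -2703.6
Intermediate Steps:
B = 100 (B = 10² = 100)
J = 8 (J = -5*0 + 8 = 0 + 8 = 8)
l(x) = 2*x/27 (l(x) = (x + x)/(8 + 19) = (2*x)/27 = (2*x)*(1/27) = 2*x/27)
l(B) - 1*2711 = (2/27)*100 - 1*2711 = 200/27 - 2711 = -72997/27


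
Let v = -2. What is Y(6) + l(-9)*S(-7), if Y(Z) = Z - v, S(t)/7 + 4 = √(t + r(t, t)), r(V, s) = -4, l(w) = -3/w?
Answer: -4/3 + 7*I*√11/3 ≈ -1.3333 + 7.7388*I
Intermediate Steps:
S(t) = -28 + 7*√(-4 + t) (S(t) = -28 + 7*√(t - 4) = -28 + 7*√(-4 + t))
Y(Z) = 2 + Z (Y(Z) = Z - 1*(-2) = Z + 2 = 2 + Z)
Y(6) + l(-9)*S(-7) = (2 + 6) + (-3/(-9))*(-28 + 7*√(-4 - 7)) = 8 + (-3*(-⅑))*(-28 + 7*√(-11)) = 8 + (-28 + 7*(I*√11))/3 = 8 + (-28 + 7*I*√11)/3 = 8 + (-28/3 + 7*I*√11/3) = -4/3 + 7*I*√11/3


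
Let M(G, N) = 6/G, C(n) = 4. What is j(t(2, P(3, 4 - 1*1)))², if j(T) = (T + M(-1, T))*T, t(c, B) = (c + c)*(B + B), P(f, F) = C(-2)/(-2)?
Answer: 123904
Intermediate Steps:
P(f, F) = -2 (P(f, F) = 4/(-2) = 4*(-½) = -2)
t(c, B) = 4*B*c (t(c, B) = (2*c)*(2*B) = 4*B*c)
j(T) = T*(-6 + T) (j(T) = (T + 6/(-1))*T = (T + 6*(-1))*T = (T - 6)*T = (-6 + T)*T = T*(-6 + T))
j(t(2, P(3, 4 - 1*1)))² = ((4*(-2)*2)*(-6 + 4*(-2)*2))² = (-16*(-6 - 16))² = (-16*(-22))² = 352² = 123904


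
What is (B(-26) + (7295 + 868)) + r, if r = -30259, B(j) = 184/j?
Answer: -287340/13 ≈ -22103.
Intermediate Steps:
(B(-26) + (7295 + 868)) + r = (184/(-26) + (7295 + 868)) - 30259 = (184*(-1/26) + 8163) - 30259 = (-92/13 + 8163) - 30259 = 106027/13 - 30259 = -287340/13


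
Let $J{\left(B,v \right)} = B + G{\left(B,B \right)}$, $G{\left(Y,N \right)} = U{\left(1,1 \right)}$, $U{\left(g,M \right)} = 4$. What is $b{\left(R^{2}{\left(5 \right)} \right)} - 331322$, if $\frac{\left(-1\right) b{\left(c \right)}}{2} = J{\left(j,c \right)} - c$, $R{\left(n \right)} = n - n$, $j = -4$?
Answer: $-331322$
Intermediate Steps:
$R{\left(n \right)} = 0$
$G{\left(Y,N \right)} = 4$
$J{\left(B,v \right)} = 4 + B$ ($J{\left(B,v \right)} = B + 4 = 4 + B$)
$b{\left(c \right)} = 2 c$ ($b{\left(c \right)} = - 2 \left(\left(4 - 4\right) - c\right) = - 2 \left(0 - c\right) = - 2 \left(- c\right) = 2 c$)
$b{\left(R^{2}{\left(5 \right)} \right)} - 331322 = 2 \cdot 0^{2} - 331322 = 2 \cdot 0 - 331322 = 0 - 331322 = -331322$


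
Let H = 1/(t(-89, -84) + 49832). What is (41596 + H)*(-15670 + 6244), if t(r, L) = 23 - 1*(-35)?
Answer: -3260177596811/8315 ≈ -3.9208e+8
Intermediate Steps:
t(r, L) = 58 (t(r, L) = 23 + 35 = 58)
H = 1/49890 (H = 1/(58 + 49832) = 1/49890 ≈ 2.0044e-5)
(41596 + H)*(-15670 + 6244) = (41596 + 1/49890)*(-15670 + 6244) = (2075224441/49890)*(-9426) = -3260177596811/8315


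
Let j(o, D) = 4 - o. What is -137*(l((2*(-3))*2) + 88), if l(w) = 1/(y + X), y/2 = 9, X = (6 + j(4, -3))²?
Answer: -651161/54 ≈ -12059.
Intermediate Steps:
X = 36 (X = (6 + (4 - 1*4))² = (6 + (4 - 4))² = (6 + 0)² = 6² = 36)
y = 18 (y = 2*9 = 18)
l(w) = 1/54 (l(w) = 1/(18 + 36) = 1/54)
-137*(l((2*(-3))*2) + 88) = -137*(1/54 + 88) = -137*4753/54 = -651161/54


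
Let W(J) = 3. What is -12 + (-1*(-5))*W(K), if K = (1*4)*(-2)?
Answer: 3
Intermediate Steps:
K = -8 (K = 4*(-2) = -8)
-12 + (-1*(-5))*W(K) = -12 - 1*(-5)*3 = -12 + 5*3 = -12 + 15 = 3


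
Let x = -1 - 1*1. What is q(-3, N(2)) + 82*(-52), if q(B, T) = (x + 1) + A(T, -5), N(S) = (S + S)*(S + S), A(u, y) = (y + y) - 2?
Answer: -4277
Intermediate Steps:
x = -2 (x = -1 - 1 = -2)
A(u, y) = -2 + 2*y (A(u, y) = 2*y - 2 = -2 + 2*y)
N(S) = 4*S² (N(S) = (2*S)*(2*S) = 4*S²)
q(B, T) = -13 (q(B, T) = (-2 + 1) + (-2 + 2*(-5)) = -1 + (-2 - 10) = -1 - 12 = -13)
q(-3, N(2)) + 82*(-52) = -13 + 82*(-52) = -13 - 4264 = -4277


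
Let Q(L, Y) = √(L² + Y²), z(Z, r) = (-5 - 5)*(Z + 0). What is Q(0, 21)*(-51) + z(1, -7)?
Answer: -1081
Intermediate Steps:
z(Z, r) = -10*Z
Q(0, 21)*(-51) + z(1, -7) = √(0² + 21²)*(-51) - 10*1 = √(0 + 441)*(-51) - 10 = √441*(-51) - 10 = 21*(-51) - 10 = -1071 - 10 = -1081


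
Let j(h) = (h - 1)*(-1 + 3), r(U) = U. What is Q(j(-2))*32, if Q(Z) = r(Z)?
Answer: -192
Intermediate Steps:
j(h) = -2 + 2*h (j(h) = (-1 + h)*2 = -2 + 2*h)
Q(Z) = Z
Q(j(-2))*32 = (-2 + 2*(-2))*32 = (-2 - 4)*32 = -6*32 = -192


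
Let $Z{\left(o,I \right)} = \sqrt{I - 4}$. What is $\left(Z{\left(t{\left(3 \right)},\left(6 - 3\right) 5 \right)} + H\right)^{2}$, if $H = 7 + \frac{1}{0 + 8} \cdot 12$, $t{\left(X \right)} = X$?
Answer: $\frac{333}{4} + 17 \sqrt{11} \approx 139.63$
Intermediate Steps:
$Z{\left(o,I \right)} = \sqrt{-4 + I}$
$H = \frac{17}{2}$ ($H = 7 + \frac{1}{8} \cdot 12 = 7 + \frac{3}{2} = \frac{17}{2} \approx 8.5$)
$\left(Z{\left(t{\left(3 \right)},\left(6 - 3\right) 5 \right)} + H\right)^{2} = \left(\sqrt{-4 + \left(6 - 3\right) 5} + \frac{17}{2}\right)^{2} = \left(\sqrt{-4 + 3 \cdot 5} + \frac{17}{2}\right)^{2} = \left(\sqrt{-4 + 15} + \frac{17}{2}\right)^{2} = \left(\sqrt{11} + \frac{17}{2}\right)^{2} = \left(\frac{17}{2} + \sqrt{11}\right)^{2}$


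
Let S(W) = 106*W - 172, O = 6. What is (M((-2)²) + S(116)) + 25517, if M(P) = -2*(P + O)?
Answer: 37621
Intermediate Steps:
S(W) = -172 + 106*W
M(P) = -12 - 2*P (M(P) = -2*(P + 6) = -2*(6 + P) = -12 - 2*P)
(M((-2)²) + S(116)) + 25517 = ((-12 - 2*(-2)²) + (-172 + 106*116)) + 25517 = ((-12 - 2*4) + (-172 + 12296)) + 25517 = ((-12 - 8) + 12124) + 25517 = (-20 + 12124) + 25517 = 12104 + 25517 = 37621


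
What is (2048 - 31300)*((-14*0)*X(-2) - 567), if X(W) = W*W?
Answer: 16585884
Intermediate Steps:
X(W) = W²
(2048 - 31300)*((-14*0)*X(-2) - 567) = (2048 - 31300)*(-14*0*(-2)² - 567) = -29252*(0*4 - 567) = -29252*(0 - 567) = -29252*(-567) = 16585884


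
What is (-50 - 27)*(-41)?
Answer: 3157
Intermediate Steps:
(-50 - 27)*(-41) = -77*(-41) = 3157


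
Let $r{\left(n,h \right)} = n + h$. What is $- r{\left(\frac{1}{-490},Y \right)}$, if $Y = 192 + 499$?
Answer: $- \frac{338589}{490} \approx -691.0$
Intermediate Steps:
$Y = 691$
$r{\left(n,h \right)} = h + n$
$- r{\left(\frac{1}{-490},Y \right)} = - (691 + \frac{1}{-490}) = - (691 - \frac{1}{490}) = \left(-1\right) \frac{338589}{490} = - \frac{338589}{490}$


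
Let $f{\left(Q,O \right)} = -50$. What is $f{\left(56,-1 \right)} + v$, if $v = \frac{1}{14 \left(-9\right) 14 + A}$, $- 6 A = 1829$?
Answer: $- \frac{620656}{12413} \approx -50.0$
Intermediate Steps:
$A = - \frac{1829}{6}$ ($A = \left(- \frac{1}{6}\right) 1829 = - \frac{1829}{6} \approx -304.83$)
$v = - \frac{6}{12413}$ ($v = \frac{1}{14 \left(-9\right) 14 - \frac{1829}{6}} = \frac{1}{\left(-126\right) 14 - \frac{1829}{6}} = \frac{1}{-1764 - \frac{1829}{6}} = \frac{1}{- \frac{12413}{6}} = - \frac{6}{12413} \approx -0.00048336$)
$f{\left(56,-1 \right)} + v = -50 - \frac{6}{12413} = - \frac{620656}{12413}$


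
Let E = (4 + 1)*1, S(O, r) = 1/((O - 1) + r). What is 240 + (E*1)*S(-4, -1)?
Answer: 1435/6 ≈ 239.17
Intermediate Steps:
S(O, r) = 1/(-1 + O + r) (S(O, r) = 1/((-1 + O) + r) = 1/(-1 + O + r))
E = 5 (E = 5*1 = 5)
240 + (E*1)*S(-4, -1) = 240 + (5*1)/(-1 - 4 - 1) = 240 + 5/(-6) = 240 + 5*(-⅙) = 240 - ⅚ = 1435/6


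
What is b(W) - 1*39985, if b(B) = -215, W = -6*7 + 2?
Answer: -40200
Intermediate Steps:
W = -40 (W = -42 + 2 = -40)
b(W) - 1*39985 = -215 - 1*39985 = -215 - 39985 = -40200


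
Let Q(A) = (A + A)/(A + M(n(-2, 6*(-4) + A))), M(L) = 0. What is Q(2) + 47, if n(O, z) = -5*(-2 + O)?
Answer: 49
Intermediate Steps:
n(O, z) = 10 - 5*O
Q(A) = 2 (Q(A) = (A + A)/(A + 0) = (2*A)/A = 2)
Q(2) + 47 = 2 + 47 = 49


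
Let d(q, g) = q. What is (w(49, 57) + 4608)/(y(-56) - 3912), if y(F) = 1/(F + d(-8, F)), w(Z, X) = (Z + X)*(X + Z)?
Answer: -1014016/250369 ≈ -4.0501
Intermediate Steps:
w(Z, X) = (X + Z)**2 (w(Z, X) = (X + Z)*(X + Z) = (X + Z)**2)
y(F) = 1/(-8 + F) (y(F) = 1/(F - 8) = 1/(-8 + F))
(w(49, 57) + 4608)/(y(-56) - 3912) = ((57 + 49)**2 + 4608)/(1/(-8 - 56) - 3912) = (106**2 + 4608)/(1/(-64) - 3912) = (11236 + 4608)/(-1/64 - 3912) = 15844/(-250369/64) = 15844*(-64/250369) = -1014016/250369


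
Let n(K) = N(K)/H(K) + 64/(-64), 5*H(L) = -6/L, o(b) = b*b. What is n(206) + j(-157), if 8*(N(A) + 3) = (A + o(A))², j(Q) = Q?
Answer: -78037097991/2 ≈ -3.9019e+10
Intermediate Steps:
o(b) = b²
N(A) = -3 + (A + A²)²/8
H(L) = -6/(5*L) (H(L) = (-6/L)/5 = -6/(5*L))
n(K) = -1 - 5*K*(-3 + K²*(1 + K)²/8)/6 (n(K) = (-3 + K²*(1 + K)²/8)/((-6/(5*K))) + 64/(-64) = (-3 + K²*(1 + K)²/8)*(-5*K/6) + 64*(-1/64) = -5*K*(-3 + K²*(1 + K)²/8)/6 - 1 = -1 - 5*K*(-3 + K²*(1 + K)²/8)/6)
n(206) + j(-157) = (-1 - 5/48*206*(-24 + 206²*(1 + 206)²)) - 157 = (-1 - 5/48*206*(-24 + 42436*207²)) - 157 = (-1 - 5/48*206*(-24 + 42436*42849)) - 157 = (-1 - 5/48*206*(-24 + 1818340164)) - 157 = (-1 - 5/48*206*1818340140) - 157 = (-1 - 78037097675/2) - 157 = -78037097677/2 - 157 = -78037097991/2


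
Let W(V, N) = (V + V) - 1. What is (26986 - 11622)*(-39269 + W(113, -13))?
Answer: -599872016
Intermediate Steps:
W(V, N) = -1 + 2*V (W(V, N) = 2*V - 1 = -1 + 2*V)
(26986 - 11622)*(-39269 + W(113, -13)) = (26986 - 11622)*(-39269 + (-1 + 2*113)) = 15364*(-39269 + (-1 + 226)) = 15364*(-39269 + 225) = 15364*(-39044) = -599872016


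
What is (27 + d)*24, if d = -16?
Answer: 264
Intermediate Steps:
(27 + d)*24 = (27 - 16)*24 = 11*24 = 264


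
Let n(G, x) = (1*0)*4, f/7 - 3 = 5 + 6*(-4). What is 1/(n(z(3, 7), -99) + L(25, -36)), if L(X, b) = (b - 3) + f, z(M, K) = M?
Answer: -1/151 ≈ -0.0066225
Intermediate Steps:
f = -112 (f = 21 + 7*(5 + 6*(-4)) = 21 + 7*(5 - 24) = 21 + 7*(-19) = 21 - 133 = -112)
n(G, x) = 0 (n(G, x) = 0*4 = 0)
L(X, b) = -115 + b (L(X, b) = (b - 3) - 112 = (-3 + b) - 112 = -115 + b)
1/(n(z(3, 7), -99) + L(25, -36)) = 1/(0 + (-115 - 36)) = 1/(0 - 151) = 1/(-151) = -1/151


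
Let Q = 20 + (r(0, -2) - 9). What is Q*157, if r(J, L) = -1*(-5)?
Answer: 2512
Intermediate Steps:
r(J, L) = 5
Q = 16 (Q = 20 + (5 - 9) = 20 - 4 = 16)
Q*157 = 16*157 = 2512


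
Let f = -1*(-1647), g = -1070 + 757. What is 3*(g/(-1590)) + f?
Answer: 873223/530 ≈ 1647.6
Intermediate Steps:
g = -313
f = 1647
3*(g/(-1590)) + f = 3*(-313/(-1590)) + 1647 = 3*(-313*(-1/1590)) + 1647 = 3*(313/1590) + 1647 = 313/530 + 1647 = 873223/530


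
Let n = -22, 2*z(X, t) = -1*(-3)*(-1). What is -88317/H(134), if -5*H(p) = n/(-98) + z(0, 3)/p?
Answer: 5798894220/2801 ≈ 2.0703e+6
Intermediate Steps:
z(X, t) = -3/2 (z(X, t) = (-1*(-3)*(-1))/2 = (3*(-1))/2 = (½)*(-3) = -3/2)
H(p) = -11/245 + 3/(10*p) (H(p) = -(-22/(-98) - 3/(2*p))/5 = -(-22*(-1/98) - 3/(2*p))/5 = -(11/49 - 3/(2*p))/5 = -11/245 + 3/(10*p))
-88317/H(134) = -88317*65660/(147 - 22*134) = -88317*65660/(147 - 2948) = -88317/((1/490)*(1/134)*(-2801)) = -88317/(-2801/65660) = -88317*(-65660/2801) = 5798894220/2801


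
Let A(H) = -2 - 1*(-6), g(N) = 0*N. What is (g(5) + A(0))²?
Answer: 16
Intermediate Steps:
g(N) = 0
A(H) = 4 (A(H) = -2 + 6 = 4)
(g(5) + A(0))² = (0 + 4)² = 4² = 16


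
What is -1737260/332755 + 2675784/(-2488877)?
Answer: -1042841392388/165637253227 ≈ -6.2959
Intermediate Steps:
-1737260/332755 + 2675784/(-2488877) = -1737260*1/332755 + 2675784*(-1/2488877) = -347452/66551 - 2675784/2488877 = -1042841392388/165637253227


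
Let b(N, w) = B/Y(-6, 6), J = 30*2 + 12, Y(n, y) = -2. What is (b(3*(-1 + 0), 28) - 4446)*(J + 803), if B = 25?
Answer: -7802375/2 ≈ -3.9012e+6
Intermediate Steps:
J = 72 (J = 60 + 12 = 72)
b(N, w) = -25/2 (b(N, w) = 25/(-2) = 25*(-½) = -25/2)
(b(3*(-1 + 0), 28) - 4446)*(J + 803) = (-25/2 - 4446)*(72 + 803) = -8917/2*875 = -7802375/2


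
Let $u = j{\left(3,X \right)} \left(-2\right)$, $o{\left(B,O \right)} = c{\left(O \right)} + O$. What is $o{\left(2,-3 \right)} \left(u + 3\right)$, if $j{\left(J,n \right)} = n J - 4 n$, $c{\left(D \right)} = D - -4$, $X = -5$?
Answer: $14$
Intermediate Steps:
$c{\left(D \right)} = 4 + D$ ($c{\left(D \right)} = D + 4 = 4 + D$)
$o{\left(B,O \right)} = 4 + 2 O$ ($o{\left(B,O \right)} = \left(4 + O\right) + O = 4 + 2 O$)
$j{\left(J,n \right)} = - 4 n + J n$ ($j{\left(J,n \right)} = J n - 4 n = - 4 n + J n$)
$u = -10$ ($u = - 5 \left(-4 + 3\right) \left(-2\right) = \left(-5\right) \left(-1\right) \left(-2\right) = 5 \left(-2\right) = -10$)
$o{\left(2,-3 \right)} \left(u + 3\right) = \left(4 + 2 \left(-3\right)\right) \left(-10 + 3\right) = \left(4 - 6\right) \left(-7\right) = \left(-2\right) \left(-7\right) = 14$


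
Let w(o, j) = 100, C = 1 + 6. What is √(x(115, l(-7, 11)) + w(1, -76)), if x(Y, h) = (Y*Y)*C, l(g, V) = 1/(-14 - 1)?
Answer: 5*√3707 ≈ 304.43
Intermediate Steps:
C = 7
l(g, V) = -1/15 (l(g, V) = 1/(-15) = -1/15)
x(Y, h) = 7*Y² (x(Y, h) = (Y*Y)*7 = Y²*7 = 7*Y²)
√(x(115, l(-7, 11)) + w(1, -76)) = √(7*115² + 100) = √(7*13225 + 100) = √(92575 + 100) = √92675 = 5*√3707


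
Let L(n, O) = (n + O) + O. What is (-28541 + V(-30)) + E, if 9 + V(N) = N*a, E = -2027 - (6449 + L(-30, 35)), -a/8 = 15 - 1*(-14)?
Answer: -30106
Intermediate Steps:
a = -232 (a = -8*(15 - 1*(-14)) = -8*(15 + 14) = -8*29 = -232)
L(n, O) = n + 2*O (L(n, O) = (O + n) + O = n + 2*O)
E = -8516 (E = -2027 - (6449 + (-30 + 2*35)) = -2027 - (6449 + (-30 + 70)) = -2027 - (6449 + 40) = -2027 - 1*6489 = -2027 - 6489 = -8516)
V(N) = -9 - 232*N (V(N) = -9 + N*(-232) = -9 - 232*N)
(-28541 + V(-30)) + E = (-28541 + (-9 - 232*(-30))) - 8516 = (-28541 + (-9 + 6960)) - 8516 = (-28541 + 6951) - 8516 = -21590 - 8516 = -30106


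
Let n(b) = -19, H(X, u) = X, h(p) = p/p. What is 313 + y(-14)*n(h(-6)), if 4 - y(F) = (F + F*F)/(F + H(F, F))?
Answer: 227/2 ≈ 113.50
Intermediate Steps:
h(p) = 1
y(F) = 4 - (F + F²)/(2*F) (y(F) = 4 - (F + F*F)/(F + F) = 4 - (F + F²)/(2*F))
313 + y(-14)*n(h(-6)) = 313 + (7/2 - ½*(-14))*(-19) = 313 + (7/2 + 7)*(-19) = 313 + (21/2)*(-19) = 313 - 399/2 = 227/2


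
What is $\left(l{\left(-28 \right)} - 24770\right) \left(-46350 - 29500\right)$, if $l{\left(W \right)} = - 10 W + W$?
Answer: $1859690300$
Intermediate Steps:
$l{\left(W \right)} = - 9 W$
$\left(l{\left(-28 \right)} - 24770\right) \left(-46350 - 29500\right) = \left(\left(-9\right) \left(-28\right) - 24770\right) \left(-46350 - 29500\right) = \left(252 - 24770\right) \left(-75850\right) = \left(-24518\right) \left(-75850\right) = 1859690300$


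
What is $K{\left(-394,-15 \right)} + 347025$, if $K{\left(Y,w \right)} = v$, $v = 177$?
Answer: $347202$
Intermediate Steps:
$K{\left(Y,w \right)} = 177$
$K{\left(-394,-15 \right)} + 347025 = 177 + 347025 = 347202$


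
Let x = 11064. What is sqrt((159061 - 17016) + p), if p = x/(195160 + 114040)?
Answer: sqrt(8487602818618)/7730 ≈ 376.89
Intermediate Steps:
p = 1383/38650 (p = 11064/(195160 + 114040) = 11064/309200 = 11064*(1/309200) = 1383/38650 ≈ 0.035783)
sqrt((159061 - 17016) + p) = sqrt((159061 - 17016) + 1383/38650) = sqrt(142045 + 1383/38650) = sqrt(5490040633/38650) = sqrt(8487602818618)/7730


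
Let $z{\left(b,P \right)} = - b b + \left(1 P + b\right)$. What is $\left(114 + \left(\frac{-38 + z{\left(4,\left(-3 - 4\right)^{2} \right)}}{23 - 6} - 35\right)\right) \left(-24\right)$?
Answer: $- \frac{32208}{17} \approx -1894.6$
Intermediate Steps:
$z{\left(b,P \right)} = P + b - b^{2}$ ($z{\left(b,P \right)} = - b^{2} + \left(P + b\right) = P + b - b^{2}$)
$\left(114 + \left(\frac{-38 + z{\left(4,\left(-3 - 4\right)^{2} \right)}}{23 - 6} - 35\right)\right) \left(-24\right) = \left(114 - \left(35 - \frac{-38 + \left(\left(-3 - 4\right)^{2} + 4 - 4^{2}\right)}{23 - 6}\right)\right) \left(-24\right) = \left(114 - \left(35 - \frac{-38 + \left(\left(-7\right)^{2} + 4 - 16\right)}{17}\right)\right) \left(-24\right) = \left(114 - \left(35 - \left(-38 + \left(49 + 4 - 16\right)\right) \frac{1}{17}\right)\right) \left(-24\right) = \left(114 - \left(35 - \left(-38 + 37\right) \frac{1}{17}\right)\right) \left(-24\right) = \left(114 - \frac{596}{17}\right) \left(-24\right) = \frac{1342}{17} \left(-24\right) = - \frac{32208}{17}$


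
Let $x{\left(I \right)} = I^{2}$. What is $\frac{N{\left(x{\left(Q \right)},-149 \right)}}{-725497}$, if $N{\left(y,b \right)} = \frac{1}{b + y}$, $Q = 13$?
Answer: $- \frac{1}{14509940} \approx -6.8918 \cdot 10^{-8}$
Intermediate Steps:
$\frac{N{\left(x{\left(Q \right)},-149 \right)}}{-725497} = \frac{1}{\left(-149 + 13^{2}\right) \left(-725497\right)} = \frac{1}{-149 + 169} \left(- \frac{1}{725497}\right) = \frac{1}{20} \left(- \frac{1}{725497}\right) = - \frac{1}{14509940}$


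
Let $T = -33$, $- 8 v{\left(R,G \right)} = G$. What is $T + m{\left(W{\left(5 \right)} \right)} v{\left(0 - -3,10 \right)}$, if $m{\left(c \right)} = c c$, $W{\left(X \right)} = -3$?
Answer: $- \frac{177}{4} \approx -44.25$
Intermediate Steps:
$v{\left(R,G \right)} = - \frac{G}{8}$
$m{\left(c \right)} = c^{2}$
$T + m{\left(W{\left(5 \right)} \right)} v{\left(0 - -3,10 \right)} = -33 + \left(-3\right)^{2} \left(\left(- \frac{1}{8}\right) 10\right) = -33 + 9 \left(- \frac{5}{4}\right) = -33 - \frac{45}{4} = - \frac{177}{4}$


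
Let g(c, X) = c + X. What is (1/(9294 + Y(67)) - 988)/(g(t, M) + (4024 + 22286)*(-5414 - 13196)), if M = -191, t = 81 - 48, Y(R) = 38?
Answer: 9220015/4569220235656 ≈ 2.0179e-6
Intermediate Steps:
t = 33
g(c, X) = X + c
(1/(9294 + Y(67)) - 988)/(g(t, M) + (4024 + 22286)*(-5414 - 13196)) = (1/(9294 + 38) - 988)/((-191 + 33) + (4024 + 22286)*(-5414 - 13196)) = (1/9332 - 988)/(-158 + 26310*(-18610)) = (1/9332 - 988)/(-158 - 489629100) = -9220015/9332/(-489629258) = -9220015/9332*(-1/489629258) = 9220015/4569220235656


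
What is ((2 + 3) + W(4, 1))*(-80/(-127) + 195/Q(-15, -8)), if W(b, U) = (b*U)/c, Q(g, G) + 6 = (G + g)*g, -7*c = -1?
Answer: 570735/14351 ≈ 39.770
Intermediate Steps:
c = 1/7 (c = -1/7*(-1) = 1/7 ≈ 0.14286)
Q(g, G) = -6 + g*(G + g) (Q(g, G) = -6 + (G + g)*g = -6 + g*(G + g))
W(b, U) = 7*U*b (W(b, U) = (b*U)/(1/7) = (U*b)*7 = 7*U*b)
((2 + 3) + W(4, 1))*(-80/(-127) + 195/Q(-15, -8)) = ((2 + 3) + 7*1*4)*(-80/(-127) + 195/(-6 + (-15)**2 - 8*(-15))) = (5 + 28)*(-80*(-1/127) + 195/(-6 + 225 + 120)) = 33*(80/127 + 195/339) = 33*(80/127 + 195*(1/339)) = 33*(80/127 + 65/113) = 33*(17295/14351) = 570735/14351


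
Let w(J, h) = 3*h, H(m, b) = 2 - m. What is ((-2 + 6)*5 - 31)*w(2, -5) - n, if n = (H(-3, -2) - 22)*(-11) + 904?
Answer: -926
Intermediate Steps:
n = 1091 (n = ((2 - 1*(-3)) - 22)*(-11) + 904 = ((2 + 3) - 22)*(-11) + 904 = (5 - 22)*(-11) + 904 = -17*(-11) + 904 = 187 + 904 = 1091)
((-2 + 6)*5 - 31)*w(2, -5) - n = ((-2 + 6)*5 - 31)*(3*(-5)) - 1*1091 = (4*5 - 31)*(-15) - 1091 = (20 - 31)*(-15) - 1091 = -11*(-15) - 1091 = 165 - 1091 = -926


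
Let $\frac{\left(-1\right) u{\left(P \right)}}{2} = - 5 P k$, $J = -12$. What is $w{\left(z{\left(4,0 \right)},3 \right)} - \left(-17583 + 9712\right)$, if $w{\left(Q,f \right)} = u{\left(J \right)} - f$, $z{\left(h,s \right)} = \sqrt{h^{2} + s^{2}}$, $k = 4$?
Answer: $7388$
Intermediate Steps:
$u{\left(P \right)} = 40 P$ ($u{\left(P \right)} = - 2 - 5 P 4 = - 2 \left(- 20 P\right) = 40 P$)
$w{\left(Q,f \right)} = -480 - f$ ($w{\left(Q,f \right)} = 40 \left(-12\right) - f = -480 - f$)
$w{\left(z{\left(4,0 \right)},3 \right)} - \left(-17583 + 9712\right) = \left(-480 - 3\right) - \left(-17583 + 9712\right) = \left(-480 - 3\right) - -7871 = -483 + 7871 = 7388$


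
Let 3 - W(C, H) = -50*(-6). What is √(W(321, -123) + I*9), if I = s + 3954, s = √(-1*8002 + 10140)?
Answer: 3*√(3921 + √2138) ≈ 188.96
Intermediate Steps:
s = √2138 (s = √(-8002 + 10140) = √2138 ≈ 46.239)
I = 3954 + √2138 (I = √2138 + 3954 = 3954 + √2138 ≈ 4000.2)
W(C, H) = -297 (W(C, H) = 3 - (-50)*(-6) = 3 - 1*300 = 3 - 300 = -297)
√(W(321, -123) + I*9) = √(-297 + (3954 + √2138)*9) = √(-297 + (35586 + 9*√2138)) = √(35289 + 9*√2138)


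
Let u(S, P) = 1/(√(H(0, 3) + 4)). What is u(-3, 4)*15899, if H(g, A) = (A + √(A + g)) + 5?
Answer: 15899/√(12 + √3) ≈ 4290.4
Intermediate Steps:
H(g, A) = 5 + A + √(A + g)
u(S, P) = (12 + √3)^(-½) (u(S, P) = 1/(√((5 + 3 + √(3 + 0)) + 4)) = 1/(√((5 + 3 + √3) + 4)) = 1/(√((8 + √3) + 4)) = 1/(√(12 + √3)) = (12 + √3)^(-½))
u(-3, 4)*15899 = 15899/√(12 + √3)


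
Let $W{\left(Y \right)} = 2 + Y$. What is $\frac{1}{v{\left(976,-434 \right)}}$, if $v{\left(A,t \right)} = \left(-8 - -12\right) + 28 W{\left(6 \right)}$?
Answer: $\frac{1}{228} \approx 0.004386$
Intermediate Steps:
$v{\left(A,t \right)} = 228$ ($v{\left(A,t \right)} = \left(-8 - -12\right) + 28 \left(2 + 6\right) = \left(-8 + 12\right) + 28 \cdot 8 = 4 + 224 = 228$)
$\frac{1}{v{\left(976,-434 \right)}} = \frac{1}{228}$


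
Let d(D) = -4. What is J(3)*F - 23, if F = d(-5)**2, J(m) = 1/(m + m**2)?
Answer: -65/3 ≈ -21.667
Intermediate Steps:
F = 16 (F = (-4)**2 = 16)
J(3)*F - 23 = (1/(3*(1 + 3)))*16 - 23 = ((1/3)/4)*16 - 23 = ((1/3)*(1/4))*16 - 23 = (1/12)*16 - 23 = 4/3 - 23 = -65/3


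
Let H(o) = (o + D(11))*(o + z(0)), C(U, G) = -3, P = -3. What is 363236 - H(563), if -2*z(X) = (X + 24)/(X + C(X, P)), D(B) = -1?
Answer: 44582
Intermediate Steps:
z(X) = -(24 + X)/(2*(-3 + X)) (z(X) = -(X + 24)/(2*(X - 3)) = -(24 + X)/(2*(-3 + X)))
H(o) = (-1 + o)*(4 + o) (H(o) = (o - 1)*(o + (-24 - 1*0)/(2*(-3 + 0))) = (-1 + o)*(o + (1/2)*(-24 + 0)/(-3)) = (-1 + o)*(o + (1/2)*(-1/3)*(-24)) = (-1 + o)*(o + 4) = (-1 + o)*(4 + o))
363236 - H(563) = 363236 - (-4 + 563**2 + 3*563) = 363236 - (-4 + 316969 + 1689) = 363236 - 1*318654 = 363236 - 318654 = 44582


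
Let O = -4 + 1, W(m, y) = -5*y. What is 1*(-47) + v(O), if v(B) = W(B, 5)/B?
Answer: -116/3 ≈ -38.667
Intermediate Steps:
O = -3
v(B) = -25/B (v(B) = (-5*5)/B = -25/B)
1*(-47) + v(O) = 1*(-47) - 25/(-3) = -47 - 25*(-1/3) = -47 + 25/3 = -116/3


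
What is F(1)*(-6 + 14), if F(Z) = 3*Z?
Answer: 24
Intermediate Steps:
F(1)*(-6 + 14) = (3*1)*(-6 + 14) = 3*8 = 24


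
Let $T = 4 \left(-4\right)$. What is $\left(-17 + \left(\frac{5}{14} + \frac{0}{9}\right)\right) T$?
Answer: $\frac{1864}{7} \approx 266.29$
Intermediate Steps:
$T = -16$
$\left(-17 + \left(\frac{5}{14} + \frac{0}{9}\right)\right) T = \left(-17 + \left(\frac{5}{14} + \frac{0}{9}\right)\right) \left(-16\right) = \left(-17 + \left(5 \cdot \frac{1}{14} + 0 \cdot \frac{1}{9}\right)\right) \left(-16\right) = \left(-17 + \left(\frac{5}{14} + 0\right)\right) \left(-16\right) = \left(-17 + \frac{5}{14}\right) \left(-16\right) = \left(- \frac{233}{14}\right) \left(-16\right) = \frac{1864}{7}$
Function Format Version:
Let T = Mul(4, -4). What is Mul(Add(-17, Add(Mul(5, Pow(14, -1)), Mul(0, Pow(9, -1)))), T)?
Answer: Rational(1864, 7) ≈ 266.29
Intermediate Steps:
T = -16
Mul(Add(-17, Add(Mul(5, Pow(14, -1)), Mul(0, Pow(9, -1)))), T) = Mul(Add(-17, Add(Mul(5, Pow(14, -1)), Mul(0, Pow(9, -1)))), -16) = Mul(Add(-17, Add(Mul(5, Rational(1, 14)), Mul(0, Rational(1, 9)))), -16) = Mul(Add(-17, Add(Rational(5, 14), 0)), -16) = Mul(Add(-17, Rational(5, 14)), -16) = Mul(Rational(-233, 14), -16) = Rational(1864, 7)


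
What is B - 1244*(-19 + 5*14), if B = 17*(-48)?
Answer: -64260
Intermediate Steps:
B = -816
B - 1244*(-19 + 5*14) = -816 - 1244*(-19 + 5*14) = -816 - 1244*(-19 + 70) = -816 - 1244*51 = -816 - 63444 = -64260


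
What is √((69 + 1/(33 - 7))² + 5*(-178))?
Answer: √2620385/26 ≈ 62.260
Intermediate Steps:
√((69 + 1/(33 - 7))² + 5*(-178)) = √((69 + 1/26)² - 890) = √((1795/26)² - 890) = √(3222025/676 - 890) = √(2620385/676) = √2620385/26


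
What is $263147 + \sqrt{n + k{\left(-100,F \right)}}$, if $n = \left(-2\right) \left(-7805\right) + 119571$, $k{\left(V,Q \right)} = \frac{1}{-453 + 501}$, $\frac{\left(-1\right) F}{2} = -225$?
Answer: $263147 + \frac{\sqrt{19466067}}{12} \approx 2.6351 \cdot 10^{5}$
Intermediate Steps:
$F = 450$ ($F = \left(-2\right) \left(-225\right) = 450$)
$k{\left(V,Q \right)} = \frac{1}{48}$
$n = 135181$ ($n = 15610 + 119571 = 135181$)
$263147 + \sqrt{n + k{\left(-100,F \right)}} = 263147 + \sqrt{135181 + \frac{1}{48}} = 263147 + \sqrt{\frac{6488689}{48}} = 263147 + \frac{\sqrt{19466067}}{12}$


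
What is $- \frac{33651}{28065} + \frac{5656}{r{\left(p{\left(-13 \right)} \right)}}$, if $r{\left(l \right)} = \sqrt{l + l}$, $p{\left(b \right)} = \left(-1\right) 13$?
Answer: $- \frac{11217}{9355} - \frac{2828 i \sqrt{26}}{13} \approx -1.199 - 1109.2 i$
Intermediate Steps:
$p{\left(b \right)} = -13$
$r{\left(l \right)} = \sqrt{2} \sqrt{l}$ ($r{\left(l \right)} = \sqrt{2 l} = \sqrt{2} \sqrt{l}$)
$- \frac{33651}{28065} + \frac{5656}{r{\left(p{\left(-13 \right)} \right)}} = - \frac{33651}{28065} + \frac{5656}{\sqrt{2} \sqrt{-13}} = \left(-33651\right) \frac{1}{28065} + \frac{5656}{\sqrt{2} i \sqrt{13}} = - \frac{11217}{9355} + \frac{5656}{i \sqrt{26}} = - \frac{11217}{9355} + 5656 \left(- \frac{i \sqrt{26}}{26}\right) = - \frac{11217}{9355} - \frac{2828 i \sqrt{26}}{13}$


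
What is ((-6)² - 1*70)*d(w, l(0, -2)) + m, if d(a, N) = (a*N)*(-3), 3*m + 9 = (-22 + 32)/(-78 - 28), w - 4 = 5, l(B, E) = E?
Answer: -292406/159 ≈ -1839.0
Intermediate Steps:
w = 9 (w = 4 + 5 = 9)
m = -482/159 (m = -3 + ((-22 + 32)/(-78 - 28))/3 = -3 + (10/(-106))/3 = -3 + (10*(-1/106))/3 = -3 + (⅓)*(-5/53) = -3 - 5/159 = -482/159 ≈ -3.0314)
d(a, N) = -3*N*a (d(a, N) = (N*a)*(-3) = -3*N*a)
((-6)² - 1*70)*d(w, l(0, -2)) + m = ((-6)² - 1*70)*(-3*(-2)*9) - 482/159 = (36 - 70)*54 - 482/159 = -34*54 - 482/159 = -1836 - 482/159 = -292406/159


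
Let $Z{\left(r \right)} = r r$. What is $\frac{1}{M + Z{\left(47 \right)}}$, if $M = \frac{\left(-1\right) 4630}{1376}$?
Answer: $\frac{688}{1517477} \approx 0.00045338$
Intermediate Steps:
$Z{\left(r \right)} = r^{2}$
$M = - \frac{2315}{688}$ ($M = \left(-4630\right) \frac{1}{1376} = - \frac{2315}{688} \approx -3.3648$)
$\frac{1}{M + Z{\left(47 \right)}} = \frac{1}{- \frac{2315}{688} + 47^{2}} = \frac{1}{- \frac{2315}{688} + 2209} = \frac{1}{\frac{1517477}{688}} = \frac{688}{1517477}$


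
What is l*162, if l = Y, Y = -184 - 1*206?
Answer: -63180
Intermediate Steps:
Y = -390 (Y = -184 - 206 = -390)
l = -390
l*162 = -390*162 = -63180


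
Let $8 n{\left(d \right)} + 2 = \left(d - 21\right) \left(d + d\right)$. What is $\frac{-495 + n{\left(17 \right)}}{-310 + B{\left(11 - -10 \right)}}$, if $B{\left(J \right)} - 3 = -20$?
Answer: $\frac{683}{436} \approx 1.5665$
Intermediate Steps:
$n{\left(d \right)} = - \frac{1}{4} + \frac{d \left(-21 + d\right)}{4}$ ($n{\left(d \right)} = - \frac{1}{4} + \frac{\left(d - 21\right) \left(d + d\right)}{8} = - \frac{1}{4} + \frac{\left(-21 + d\right) 2 d}{8} = - \frac{1}{4} + \frac{2 d \left(-21 + d\right)}{8} = - \frac{1}{4} + \frac{d \left(-21 + d\right)}{4}$)
$B{\left(J \right)} = -17$ ($B{\left(J \right)} = 3 - 20 = -17$)
$\frac{-495 + n{\left(17 \right)}}{-310 + B{\left(11 - -10 \right)}} = \frac{-495 - \left(\frac{179}{2} - \frac{289}{4}\right)}{-310 - 17} = \frac{-495 - \frac{69}{4}}{-327} = \left(-495 - \frac{69}{4}\right) \left(- \frac{1}{327}\right) = \left(- \frac{2049}{4}\right) \left(- \frac{1}{327}\right) = \frac{683}{436}$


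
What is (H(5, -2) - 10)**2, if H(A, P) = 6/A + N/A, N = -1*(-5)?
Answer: 1521/25 ≈ 60.840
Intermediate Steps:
N = 5
H(A, P) = 11/A (H(A, P) = 6/A + 5/A = 11/A)
(H(5, -2) - 10)**2 = (11/5 - 10)**2 = (-39/5)**2 = 1521/25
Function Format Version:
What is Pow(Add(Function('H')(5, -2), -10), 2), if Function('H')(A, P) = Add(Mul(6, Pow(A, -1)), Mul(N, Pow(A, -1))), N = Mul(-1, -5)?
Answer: Rational(1521, 25) ≈ 60.840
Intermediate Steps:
N = 5
Function('H')(A, P) = Mul(11, Pow(A, -1)) (Function('H')(A, P) = Add(Mul(6, Pow(A, -1)), Mul(5, Pow(A, -1))) = Mul(11, Pow(A, -1)))
Pow(Add(Function('H')(5, -2), -10), 2) = Pow(Add(Mul(11, Pow(5, -1)), -10), 2) = Pow(Add(Mul(11, Rational(1, 5)), -10), 2) = Pow(Add(Rational(11, 5), -10), 2) = Pow(Rational(-39, 5), 2) = Rational(1521, 25)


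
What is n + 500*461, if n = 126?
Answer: 230626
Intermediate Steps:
n + 500*461 = 126 + 500*461 = 126 + 230500 = 230626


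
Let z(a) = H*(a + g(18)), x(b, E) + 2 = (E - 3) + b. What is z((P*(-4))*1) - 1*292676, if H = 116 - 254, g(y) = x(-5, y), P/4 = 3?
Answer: -287156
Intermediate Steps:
P = 12 (P = 4*3 = 12)
x(b, E) = -5 + E + b (x(b, E) = -2 + ((E - 3) + b) = -2 + ((-3 + E) + b) = -2 + (-3 + E + b) = -5 + E + b)
g(y) = -10 + y (g(y) = -5 + y - 5 = -10 + y)
H = -138
z(a) = -1104 - 138*a (z(a) = -138*(a + (-10 + 18)) = -138*(a + 8) = -138*(8 + a) = -1104 - 138*a)
z((P*(-4))*1) - 1*292676 = (-1104 - 138*12*(-4)) - 1*292676 = (-1104 - (-6624)) - 292676 = (-1104 - 138*(-48)) - 292676 = (-1104 + 6624) - 292676 = 5520 - 292676 = -287156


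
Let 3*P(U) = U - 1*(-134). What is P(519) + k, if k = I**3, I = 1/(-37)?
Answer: 33076406/151959 ≈ 217.67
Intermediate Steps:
P(U) = 134/3 + U/3 (P(U) = (U - 1*(-134))/3 = (U + 134)/3 = (134 + U)/3 = 134/3 + U/3)
I = -1/37 ≈ -0.027027
k = -1/50653 (k = (-1/37)**3 = -1/50653 ≈ -1.9742e-5)
P(519) + k = (134/3 + (1/3)*519) - 1/50653 = (134/3 + 173) - 1/50653 = 653/3 - 1/50653 = 33076406/151959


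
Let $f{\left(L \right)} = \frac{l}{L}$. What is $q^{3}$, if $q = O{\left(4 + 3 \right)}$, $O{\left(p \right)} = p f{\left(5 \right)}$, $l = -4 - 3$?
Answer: $- \frac{117649}{125} \approx -941.19$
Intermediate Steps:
$l = -7$ ($l = -4 - 3 = -7$)
$f{\left(L \right)} = - \frac{7}{L}$
$O{\left(p \right)} = - \frac{7 p}{5}$ ($O{\left(p \right)} = p \left(- \frac{7}{5}\right) = - \frac{7 p}{5}$)
$q = - \frac{49}{5}$ ($q = - \frac{7 \left(4 + 3\right)}{5} = \left(- \frac{7}{5}\right) 7 = - \frac{49}{5} \approx -9.8$)
$q^{3} = \left(- \frac{49}{5}\right)^{3} = - \frac{117649}{125}$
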